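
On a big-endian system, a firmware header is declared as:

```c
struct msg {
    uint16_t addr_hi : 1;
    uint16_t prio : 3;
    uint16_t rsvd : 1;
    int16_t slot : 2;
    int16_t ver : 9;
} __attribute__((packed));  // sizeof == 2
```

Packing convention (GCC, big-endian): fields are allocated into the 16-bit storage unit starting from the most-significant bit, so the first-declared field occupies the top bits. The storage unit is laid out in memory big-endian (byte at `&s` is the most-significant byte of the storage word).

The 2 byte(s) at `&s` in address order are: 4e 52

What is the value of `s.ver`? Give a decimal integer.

82

[0]=0x4e [1]=0x52 (big-endian) → word 0x4e52
addr_hi:1 @ bit 15 → (0x4e52>>15)&0x1 = 0x0
prio:3 @ bit 12 → (0x4e52>>12)&0x7 = 0x4
rsvd:1 @ bit 11 → (0x4e52>>11)&0x1 = 0x1
slot:2 @ bit 9 → (0x4e52>>9)&0x3 = 0x3
ver:9 @ bit 0 → (0x4e52>>0)&0x1ff = 0x52  ←
ver signed 9b, MSB=0: value = 82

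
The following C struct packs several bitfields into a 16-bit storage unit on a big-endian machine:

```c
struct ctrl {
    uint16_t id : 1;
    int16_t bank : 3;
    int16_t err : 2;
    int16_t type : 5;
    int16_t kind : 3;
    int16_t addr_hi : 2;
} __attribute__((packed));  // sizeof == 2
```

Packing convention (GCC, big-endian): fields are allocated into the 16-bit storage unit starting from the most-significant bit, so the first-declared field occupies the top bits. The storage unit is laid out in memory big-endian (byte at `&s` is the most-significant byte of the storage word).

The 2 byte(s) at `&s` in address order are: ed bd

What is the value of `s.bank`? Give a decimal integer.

-2

[0]=0xed [1]=0xbd (big-endian) → word 0xedbd
id [15+:1] = (word>>15) & 0x1 = 1
bank [12+:3] = (word>>12) & 0x7 = 6  ←
err [10+:2] = (word>>10) & 0x3 = 3
type [5+:5] = (word>>5) & 0x1f = 13
kind [2+:3] = (word>>2) & 0x7 = 7
addr_hi [0+:2] = (word>>0) & 0x3 = 1
bank signed 3b, MSB=1: 6 - 8 = -2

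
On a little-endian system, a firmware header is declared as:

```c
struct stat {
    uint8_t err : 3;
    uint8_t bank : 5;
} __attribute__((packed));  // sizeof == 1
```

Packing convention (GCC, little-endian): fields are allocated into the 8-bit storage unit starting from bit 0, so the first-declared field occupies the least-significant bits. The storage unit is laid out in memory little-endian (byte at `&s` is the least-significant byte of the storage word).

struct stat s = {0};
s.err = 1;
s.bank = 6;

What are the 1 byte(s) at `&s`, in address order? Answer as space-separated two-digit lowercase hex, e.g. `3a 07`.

err (3b) val=1 bits=0x1 at bit 0: 0x01
bank (5b) val=6 bits=0x6 at bit 3: 0x31
word = 0x31 → little-endian bytes:
  [0]=0x31

31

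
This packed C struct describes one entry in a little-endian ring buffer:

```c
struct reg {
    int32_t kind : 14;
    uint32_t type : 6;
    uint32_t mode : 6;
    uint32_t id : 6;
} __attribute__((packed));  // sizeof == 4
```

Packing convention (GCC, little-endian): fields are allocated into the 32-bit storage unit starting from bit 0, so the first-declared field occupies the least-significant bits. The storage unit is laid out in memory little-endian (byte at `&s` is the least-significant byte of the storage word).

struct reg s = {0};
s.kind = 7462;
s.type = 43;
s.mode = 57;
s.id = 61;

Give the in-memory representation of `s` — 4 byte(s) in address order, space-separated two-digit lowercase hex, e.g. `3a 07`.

kind:14 = 7462 → 0x1d26 << 0 → word 0x00001d26
type:6 = 43 → 0x2b << 14 → word 0x000add26
mode:6 = 57 → 0x39 << 20 → word 0x039add26
id:6 = 61 → 0x3d << 26 → word 0xf79add26
word = 0xf79add26 → little-endian bytes:
  [0]=0x26  [1]=0xdd  [2]=0x9a  [3]=0xf7

26 dd 9a f7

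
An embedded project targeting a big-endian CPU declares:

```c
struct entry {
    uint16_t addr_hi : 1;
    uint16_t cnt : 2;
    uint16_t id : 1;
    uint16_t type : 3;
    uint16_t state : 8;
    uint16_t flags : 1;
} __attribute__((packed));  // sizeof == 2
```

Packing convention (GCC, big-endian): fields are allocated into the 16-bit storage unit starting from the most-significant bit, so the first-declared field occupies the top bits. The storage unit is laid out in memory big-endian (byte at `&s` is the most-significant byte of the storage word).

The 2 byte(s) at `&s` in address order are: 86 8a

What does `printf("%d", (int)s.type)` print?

3

[0]=0x86 [1]=0x8a (big-endian) → word 0x868a
addr_hi:1 @ bit 15 → (0x868a>>15)&0x1 = 0x1
cnt:2 @ bit 13 → (0x868a>>13)&0x3 = 0x0
id:1 @ bit 12 → (0x868a>>12)&0x1 = 0x0
type:3 @ bit 9 → (0x868a>>9)&0x7 = 0x3  ←
state:8 @ bit 1 → (0x868a>>1)&0xff = 0x45
flags:1 @ bit 0 → (0x868a>>0)&0x1 = 0x0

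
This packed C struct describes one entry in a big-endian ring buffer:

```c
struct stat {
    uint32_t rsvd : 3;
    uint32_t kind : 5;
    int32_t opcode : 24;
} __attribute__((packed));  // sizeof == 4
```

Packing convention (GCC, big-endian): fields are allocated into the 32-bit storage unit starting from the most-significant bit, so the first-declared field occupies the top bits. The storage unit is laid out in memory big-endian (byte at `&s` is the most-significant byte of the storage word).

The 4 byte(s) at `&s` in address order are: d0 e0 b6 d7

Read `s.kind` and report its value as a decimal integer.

[0]=0xd0 [1]=0xe0 [2]=0xb6 [3]=0xd7 (big-endian) → word 0xd0e0b6d7
rsvd:3 @ bit 29 → (0xd0e0b6d7>>29)&0x7 = 0x6
kind:5 @ bit 24 → (0xd0e0b6d7>>24)&0x1f = 0x10  ←
opcode:24 @ bit 0 → (0xd0e0b6d7>>0)&0xffffff = 0xe0b6d7

16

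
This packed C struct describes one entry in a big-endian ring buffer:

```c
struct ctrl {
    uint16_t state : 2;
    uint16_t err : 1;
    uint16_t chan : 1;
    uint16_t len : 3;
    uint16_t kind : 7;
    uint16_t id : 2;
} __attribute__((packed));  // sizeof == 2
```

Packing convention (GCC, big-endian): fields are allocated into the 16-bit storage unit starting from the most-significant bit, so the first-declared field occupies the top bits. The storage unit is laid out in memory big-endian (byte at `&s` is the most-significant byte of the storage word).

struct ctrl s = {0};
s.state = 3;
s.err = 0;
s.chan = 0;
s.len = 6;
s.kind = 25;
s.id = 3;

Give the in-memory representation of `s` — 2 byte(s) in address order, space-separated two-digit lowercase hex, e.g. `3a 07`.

cc 67

state (2b) val=3 bits=0x3 at bit 14: 0xc000
err (1b) val=0 bits=0x0 at bit 13: 0xc000
chan (1b) val=0 bits=0x0 at bit 12: 0xc000
len (3b) val=6 bits=0x6 at bit 9: 0xcc00
kind (7b) val=25 bits=0x19 at bit 2: 0xcc64
id (2b) val=3 bits=0x3 at bit 0: 0xcc67
word = 0xcc67 → big-endian bytes:
  [0]=0xcc  [1]=0x67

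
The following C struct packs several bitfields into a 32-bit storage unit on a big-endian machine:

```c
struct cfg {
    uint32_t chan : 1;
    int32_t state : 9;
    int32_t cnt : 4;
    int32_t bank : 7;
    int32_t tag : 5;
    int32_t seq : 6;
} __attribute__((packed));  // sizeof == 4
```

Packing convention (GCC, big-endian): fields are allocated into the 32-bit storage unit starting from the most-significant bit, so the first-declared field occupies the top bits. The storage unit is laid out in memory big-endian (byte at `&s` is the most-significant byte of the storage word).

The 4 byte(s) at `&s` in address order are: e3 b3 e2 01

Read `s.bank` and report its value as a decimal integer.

[0]=0xe3 [1]=0xb3 [2]=0xe2 [3]=0x01 (big-endian) → word 0xe3b3e201
chan:1 @ bit 31 → (0xe3b3e201>>31)&0x1 = 0x1
state:9 @ bit 22 → (0xe3b3e201>>22)&0x1ff = 0x18e
cnt:4 @ bit 18 → (0xe3b3e201>>18)&0xf = 0xc
bank:7 @ bit 11 → (0xe3b3e201>>11)&0x7f = 0x7c  ←
tag:5 @ bit 6 → (0xe3b3e201>>6)&0x1f = 0x8
seq:6 @ bit 0 → (0xe3b3e201>>0)&0x3f = 0x1
bank signed 7b, MSB=1: 124 - 128 = -4

-4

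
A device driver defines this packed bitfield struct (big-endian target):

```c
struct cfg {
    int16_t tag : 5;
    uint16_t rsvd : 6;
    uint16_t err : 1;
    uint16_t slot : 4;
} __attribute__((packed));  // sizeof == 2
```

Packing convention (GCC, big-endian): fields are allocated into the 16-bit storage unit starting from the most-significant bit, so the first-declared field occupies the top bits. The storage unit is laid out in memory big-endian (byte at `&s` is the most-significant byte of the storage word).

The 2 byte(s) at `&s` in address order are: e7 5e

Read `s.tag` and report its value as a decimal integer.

[0]=0xe7 [1]=0x5e (big-endian) → word 0xe75e
tag:5 @ bit 11 → (0xe75e>>11)&0x1f = 0x1c  ←
rsvd:6 @ bit 5 → (0xe75e>>5)&0x3f = 0x3a
err:1 @ bit 4 → (0xe75e>>4)&0x1 = 0x1
slot:4 @ bit 0 → (0xe75e>>0)&0xf = 0xe
tag signed 5b, MSB=1: 28 - 32 = -4

-4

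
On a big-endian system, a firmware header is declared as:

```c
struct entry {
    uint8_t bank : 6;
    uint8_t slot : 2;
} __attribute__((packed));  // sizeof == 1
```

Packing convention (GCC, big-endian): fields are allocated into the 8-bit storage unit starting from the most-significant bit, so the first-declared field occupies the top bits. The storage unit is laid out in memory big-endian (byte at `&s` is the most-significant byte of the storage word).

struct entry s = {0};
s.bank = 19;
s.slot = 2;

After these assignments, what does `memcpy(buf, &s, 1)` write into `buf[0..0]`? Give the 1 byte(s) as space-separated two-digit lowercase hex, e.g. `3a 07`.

4e

bank:6 = 19 → 0x13 << 2 → word 0x4c
slot:2 = 2 → 0x2 << 0 → word 0x4e
word = 0x4e → big-endian bytes:
  [0]=0x4e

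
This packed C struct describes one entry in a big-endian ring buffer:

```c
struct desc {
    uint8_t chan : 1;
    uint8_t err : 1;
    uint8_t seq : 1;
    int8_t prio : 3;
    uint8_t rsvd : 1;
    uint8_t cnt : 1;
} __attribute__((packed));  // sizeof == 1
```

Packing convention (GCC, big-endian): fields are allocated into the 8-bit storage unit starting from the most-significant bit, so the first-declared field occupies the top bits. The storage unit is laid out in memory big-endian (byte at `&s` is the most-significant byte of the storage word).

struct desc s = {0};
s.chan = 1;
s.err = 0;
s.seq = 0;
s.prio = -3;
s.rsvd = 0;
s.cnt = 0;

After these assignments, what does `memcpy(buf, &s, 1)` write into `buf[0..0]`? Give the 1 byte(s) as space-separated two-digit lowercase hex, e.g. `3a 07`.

chan (1b) val=1 bits=0x1 at bit 7: 0x80
err (1b) val=0 bits=0x0 at bit 6: 0x80
seq (1b) val=0 bits=0x0 at bit 5: 0x80
prio (3b) val=-3 bits=0x5 at bit 2: 0x94
rsvd (1b) val=0 bits=0x0 at bit 1: 0x94
cnt (1b) val=0 bits=0x0 at bit 0: 0x94
word = 0x94 → big-endian bytes:
  [0]=0x94

94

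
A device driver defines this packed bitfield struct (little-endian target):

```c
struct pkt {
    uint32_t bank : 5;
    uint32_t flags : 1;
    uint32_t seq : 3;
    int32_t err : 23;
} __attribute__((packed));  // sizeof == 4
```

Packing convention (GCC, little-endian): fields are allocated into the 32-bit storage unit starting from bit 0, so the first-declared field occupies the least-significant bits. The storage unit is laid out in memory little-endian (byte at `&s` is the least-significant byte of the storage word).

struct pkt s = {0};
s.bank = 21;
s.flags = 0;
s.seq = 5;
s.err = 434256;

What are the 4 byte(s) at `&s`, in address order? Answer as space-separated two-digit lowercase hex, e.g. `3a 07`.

bank:5 = 21 → 0x15 << 0 → word 0x00000015
flags:1 = 0 → 0x0 << 5 → word 0x00000015
seq:3 = 5 → 0x5 << 6 → word 0x00000155
err:23 = 434256 → 0x6a050 << 9 → word 0x0d40a155
word = 0x0d40a155 → little-endian bytes:
  [0]=0x55  [1]=0xa1  [2]=0x40  [3]=0x0d

55 a1 40 0d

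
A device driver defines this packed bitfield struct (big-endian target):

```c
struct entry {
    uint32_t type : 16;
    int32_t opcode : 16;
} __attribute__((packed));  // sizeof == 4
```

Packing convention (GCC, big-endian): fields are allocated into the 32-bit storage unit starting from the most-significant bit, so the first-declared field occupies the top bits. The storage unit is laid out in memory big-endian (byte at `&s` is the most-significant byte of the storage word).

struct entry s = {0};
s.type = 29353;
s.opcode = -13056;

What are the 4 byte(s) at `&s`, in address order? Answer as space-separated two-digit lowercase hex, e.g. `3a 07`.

type:16 = 29353 → 0x72a9 << 16 → word 0x72a90000
opcode:16 = -13056 → 0xcd00 << 0 → word 0x72a9cd00
word = 0x72a9cd00 → big-endian bytes:
  [0]=0x72  [1]=0xa9  [2]=0xcd  [3]=0x00

72 a9 cd 00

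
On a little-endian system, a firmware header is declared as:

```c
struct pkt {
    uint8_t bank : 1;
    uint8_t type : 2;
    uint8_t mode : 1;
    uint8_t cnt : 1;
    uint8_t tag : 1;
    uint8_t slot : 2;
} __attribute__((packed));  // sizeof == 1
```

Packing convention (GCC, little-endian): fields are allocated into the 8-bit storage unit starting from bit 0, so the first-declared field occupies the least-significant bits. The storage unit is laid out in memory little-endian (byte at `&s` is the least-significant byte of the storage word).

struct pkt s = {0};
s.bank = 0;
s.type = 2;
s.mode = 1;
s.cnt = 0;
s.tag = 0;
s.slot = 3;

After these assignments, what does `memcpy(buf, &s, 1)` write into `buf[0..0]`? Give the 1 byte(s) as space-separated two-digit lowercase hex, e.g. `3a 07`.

cc

[0+:1] bank=0 & 0x1 = 0x0; word=0x00
[1+:2] type=2 & 0x3 = 0x2; word=0x04
[3+:1] mode=1 & 0x1 = 0x1; word=0x0c
[4+:1] cnt=0 & 0x1 = 0x0; word=0x0c
[5+:1] tag=0 & 0x1 = 0x0; word=0x0c
[6+:2] slot=3 & 0x3 = 0x3; word=0xcc
word = 0xcc → little-endian bytes:
  [0]=0xcc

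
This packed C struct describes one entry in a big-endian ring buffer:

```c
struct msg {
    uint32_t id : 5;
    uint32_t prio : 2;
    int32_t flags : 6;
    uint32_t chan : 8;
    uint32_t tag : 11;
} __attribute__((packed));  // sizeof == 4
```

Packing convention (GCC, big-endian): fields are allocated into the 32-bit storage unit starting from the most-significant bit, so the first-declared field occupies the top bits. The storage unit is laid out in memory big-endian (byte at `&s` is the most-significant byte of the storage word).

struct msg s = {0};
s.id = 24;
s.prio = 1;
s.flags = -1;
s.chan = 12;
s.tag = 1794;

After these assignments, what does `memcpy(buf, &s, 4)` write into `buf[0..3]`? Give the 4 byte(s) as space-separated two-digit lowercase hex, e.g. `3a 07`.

c3 f8 67 02

[27+:5] id=24 & 0x1f = 0x18; word=0xc0000000
[25+:2] prio=1 & 0x3 = 0x1; word=0xc2000000
[19+:6] flags=-1 & 0x3f = 0x3f; word=0xc3f80000
[11+:8] chan=12 & 0xff = 0xc; word=0xc3f86000
[0+:11] tag=1794 & 0x7ff = 0x702; word=0xc3f86702
word = 0xc3f86702 → big-endian bytes:
  [0]=0xc3  [1]=0xf8  [2]=0x67  [3]=0x02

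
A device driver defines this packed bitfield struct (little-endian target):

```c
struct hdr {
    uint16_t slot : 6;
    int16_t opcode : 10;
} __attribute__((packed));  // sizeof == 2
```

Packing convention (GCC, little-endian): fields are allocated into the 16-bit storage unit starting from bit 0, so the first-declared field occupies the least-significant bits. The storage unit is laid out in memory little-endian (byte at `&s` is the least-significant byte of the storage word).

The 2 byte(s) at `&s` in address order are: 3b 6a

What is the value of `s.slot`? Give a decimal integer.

[0]=0x3b [1]=0x6a (little-endian) → word 0x6a3b
slot:6 @ bit 0 → (0x6a3b>>0)&0x3f = 0x3b  ←
opcode:10 @ bit 6 → (0x6a3b>>6)&0x3ff = 0x1a8

59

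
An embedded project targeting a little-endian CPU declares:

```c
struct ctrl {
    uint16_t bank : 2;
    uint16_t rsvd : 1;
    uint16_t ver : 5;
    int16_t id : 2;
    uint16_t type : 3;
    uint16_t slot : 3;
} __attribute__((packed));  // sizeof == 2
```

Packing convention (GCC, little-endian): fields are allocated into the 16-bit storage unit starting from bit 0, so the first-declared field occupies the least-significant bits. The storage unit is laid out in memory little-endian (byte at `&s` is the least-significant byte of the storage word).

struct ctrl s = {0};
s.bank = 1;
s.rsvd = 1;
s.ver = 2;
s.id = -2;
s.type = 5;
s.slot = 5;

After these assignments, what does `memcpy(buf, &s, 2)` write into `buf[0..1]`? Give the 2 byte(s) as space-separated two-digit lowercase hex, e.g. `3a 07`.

[0+:2] bank=1 & 0x3 = 0x1; word=0x0001
[2+:1] rsvd=1 & 0x1 = 0x1; word=0x0005
[3+:5] ver=2 & 0x1f = 0x2; word=0x0015
[8+:2] id=-2 & 0x3 = 0x2; word=0x0215
[10+:3] type=5 & 0x7 = 0x5; word=0x1615
[13+:3] slot=5 & 0x7 = 0x5; word=0xb615
word = 0xb615 → little-endian bytes:
  [0]=0x15  [1]=0xb6

15 b6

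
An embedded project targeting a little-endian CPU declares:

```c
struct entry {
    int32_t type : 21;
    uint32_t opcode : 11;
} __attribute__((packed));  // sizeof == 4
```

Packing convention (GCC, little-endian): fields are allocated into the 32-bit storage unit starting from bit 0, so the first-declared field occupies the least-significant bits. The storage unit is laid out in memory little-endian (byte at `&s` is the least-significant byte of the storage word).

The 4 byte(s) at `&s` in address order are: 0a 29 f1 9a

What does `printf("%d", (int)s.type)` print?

[0]=0x0a [1]=0x29 [2]=0xf1 [3]=0x9a (little-endian) → word 0x9af1290a
type:21 @ bit 0 → (0x9af1290a>>0)&0x1fffff = 0x11290a  ←
opcode:11 @ bit 21 → (0x9af1290a>>21)&0x7ff = 0x4d7
type signed 21b, MSB=1: 1124618 - 2097152 = -972534

-972534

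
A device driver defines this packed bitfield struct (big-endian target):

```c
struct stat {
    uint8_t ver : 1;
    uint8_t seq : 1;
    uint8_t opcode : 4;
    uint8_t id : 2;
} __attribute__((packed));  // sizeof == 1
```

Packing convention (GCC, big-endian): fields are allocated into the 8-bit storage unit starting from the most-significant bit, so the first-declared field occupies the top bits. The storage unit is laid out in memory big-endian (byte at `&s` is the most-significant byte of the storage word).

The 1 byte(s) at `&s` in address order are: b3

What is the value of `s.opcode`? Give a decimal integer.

[0]=0xb3 (big-endian) → word 0xb3
ver [7+:1] = (word>>7) & 0x1 = 1
seq [6+:1] = (word>>6) & 0x1 = 0
opcode [2+:4] = (word>>2) & 0xf = 12  ←
id [0+:2] = (word>>0) & 0x3 = 3

12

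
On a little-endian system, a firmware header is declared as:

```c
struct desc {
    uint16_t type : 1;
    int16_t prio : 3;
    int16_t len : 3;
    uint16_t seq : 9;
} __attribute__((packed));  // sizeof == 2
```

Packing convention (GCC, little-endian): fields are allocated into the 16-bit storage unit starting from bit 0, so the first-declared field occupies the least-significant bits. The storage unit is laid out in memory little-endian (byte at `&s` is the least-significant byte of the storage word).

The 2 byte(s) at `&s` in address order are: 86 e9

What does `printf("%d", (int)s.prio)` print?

[0]=0x86 [1]=0xe9 (little-endian) → word 0xe986
type:1 @ bit 0 → (0xe986>>0)&0x1 = 0x0
prio:3 @ bit 1 → (0xe986>>1)&0x7 = 0x3  ←
len:3 @ bit 4 → (0xe986>>4)&0x7 = 0x0
seq:9 @ bit 7 → (0xe986>>7)&0x1ff = 0x1d3
prio signed 3b, MSB=0: value = 3

3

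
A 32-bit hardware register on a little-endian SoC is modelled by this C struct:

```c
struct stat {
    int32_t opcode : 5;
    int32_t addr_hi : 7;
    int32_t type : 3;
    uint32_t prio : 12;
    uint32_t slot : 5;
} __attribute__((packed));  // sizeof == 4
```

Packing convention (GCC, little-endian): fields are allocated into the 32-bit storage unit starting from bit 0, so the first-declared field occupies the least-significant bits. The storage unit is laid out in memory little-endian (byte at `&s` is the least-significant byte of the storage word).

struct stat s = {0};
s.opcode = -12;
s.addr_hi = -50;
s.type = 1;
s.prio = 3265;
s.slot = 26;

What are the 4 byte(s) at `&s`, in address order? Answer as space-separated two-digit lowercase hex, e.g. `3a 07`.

opcode:5 = -12 → 0x14 << 0 → word 0x00000014
addr_hi:7 = -50 → 0x4e << 5 → word 0x000009d4
type:3 = 1 → 0x1 << 12 → word 0x000019d4
prio:12 = 3265 → 0xcc1 << 15 → word 0x066099d4
slot:5 = 26 → 0x1a << 27 → word 0xd66099d4
word = 0xd66099d4 → little-endian bytes:
  [0]=0xd4  [1]=0x99  [2]=0x60  [3]=0xd6

d4 99 60 d6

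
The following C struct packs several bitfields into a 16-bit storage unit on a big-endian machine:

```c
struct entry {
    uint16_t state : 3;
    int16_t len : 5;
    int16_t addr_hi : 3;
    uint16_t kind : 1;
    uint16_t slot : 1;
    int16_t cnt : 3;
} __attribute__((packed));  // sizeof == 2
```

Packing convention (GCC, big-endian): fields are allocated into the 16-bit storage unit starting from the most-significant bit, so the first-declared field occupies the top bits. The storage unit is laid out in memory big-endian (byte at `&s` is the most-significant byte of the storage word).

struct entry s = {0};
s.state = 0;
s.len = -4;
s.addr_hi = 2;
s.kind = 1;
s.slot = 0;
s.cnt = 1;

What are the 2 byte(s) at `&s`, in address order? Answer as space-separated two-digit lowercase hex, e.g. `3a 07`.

1c 51

state:3 = 0 → 0x0 << 13 → word 0x0000
len:5 = -4 → 0x1c << 8 → word 0x1c00
addr_hi:3 = 2 → 0x2 << 5 → word 0x1c40
kind:1 = 1 → 0x1 << 4 → word 0x1c50
slot:1 = 0 → 0x0 << 3 → word 0x1c50
cnt:3 = 1 → 0x1 << 0 → word 0x1c51
word = 0x1c51 → big-endian bytes:
  [0]=0x1c  [1]=0x51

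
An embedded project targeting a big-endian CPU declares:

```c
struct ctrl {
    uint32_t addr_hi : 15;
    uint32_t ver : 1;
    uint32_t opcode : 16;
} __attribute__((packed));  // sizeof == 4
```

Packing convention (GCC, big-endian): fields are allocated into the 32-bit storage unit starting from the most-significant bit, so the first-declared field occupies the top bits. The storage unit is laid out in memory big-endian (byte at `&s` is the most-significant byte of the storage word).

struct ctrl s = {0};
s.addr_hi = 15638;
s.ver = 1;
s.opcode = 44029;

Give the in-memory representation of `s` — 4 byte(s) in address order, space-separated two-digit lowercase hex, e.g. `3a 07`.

[17+:15] addr_hi=15638 & 0x7fff = 0x3d16; word=0x7a2c0000
[16+:1] ver=1 & 0x1 = 0x1; word=0x7a2d0000
[0+:16] opcode=44029 & 0xffff = 0xabfd; word=0x7a2dabfd
word = 0x7a2dabfd → big-endian bytes:
  [0]=0x7a  [1]=0x2d  [2]=0xab  [3]=0xfd

7a 2d ab fd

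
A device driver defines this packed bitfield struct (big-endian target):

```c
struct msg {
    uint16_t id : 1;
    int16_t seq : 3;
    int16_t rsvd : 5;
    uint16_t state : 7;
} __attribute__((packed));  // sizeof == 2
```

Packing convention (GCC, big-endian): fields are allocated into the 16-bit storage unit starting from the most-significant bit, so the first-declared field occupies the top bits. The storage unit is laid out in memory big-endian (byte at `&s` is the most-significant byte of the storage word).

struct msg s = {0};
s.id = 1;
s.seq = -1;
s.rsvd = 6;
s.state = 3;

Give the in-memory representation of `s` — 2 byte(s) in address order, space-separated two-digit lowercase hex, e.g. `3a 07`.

f3 03

id (1b) val=1 bits=0x1 at bit 15: 0x8000
seq (3b) val=-1 bits=0x7 at bit 12: 0xf000
rsvd (5b) val=6 bits=0x6 at bit 7: 0xf300
state (7b) val=3 bits=0x3 at bit 0: 0xf303
word = 0xf303 → big-endian bytes:
  [0]=0xf3  [1]=0x03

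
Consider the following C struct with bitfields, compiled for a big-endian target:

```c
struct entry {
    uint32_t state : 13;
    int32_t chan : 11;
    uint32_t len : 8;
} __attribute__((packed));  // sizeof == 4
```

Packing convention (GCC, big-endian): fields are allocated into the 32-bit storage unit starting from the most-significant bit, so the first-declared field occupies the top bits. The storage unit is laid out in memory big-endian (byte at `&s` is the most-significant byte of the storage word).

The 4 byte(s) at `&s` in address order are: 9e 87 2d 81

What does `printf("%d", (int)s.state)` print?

5072

[0]=0x9e [1]=0x87 [2]=0x2d [3]=0x81 (big-endian) → word 0x9e872d81
state [19+:13] = (word>>19) & 0x1fff = 5072  ←
chan [8+:11] = (word>>8) & 0x7ff = 1837
len [0+:8] = (word>>0) & 0xff = 129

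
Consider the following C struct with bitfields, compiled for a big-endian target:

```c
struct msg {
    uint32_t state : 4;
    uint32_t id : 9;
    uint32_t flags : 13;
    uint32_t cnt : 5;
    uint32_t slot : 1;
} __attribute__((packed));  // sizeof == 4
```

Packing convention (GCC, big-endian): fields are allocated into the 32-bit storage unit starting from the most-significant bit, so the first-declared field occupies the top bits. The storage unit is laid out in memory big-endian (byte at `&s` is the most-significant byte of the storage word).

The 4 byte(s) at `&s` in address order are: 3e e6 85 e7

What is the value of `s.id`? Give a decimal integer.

[0]=0x3e [1]=0xe6 [2]=0x85 [3]=0xe7 (big-endian) → word 0x3ee685e7
state:4 @ bit 28 → (0x3ee685e7>>28)&0xf = 0x3
id:9 @ bit 19 → (0x3ee685e7>>19)&0x1ff = 0x1dc  ←
flags:13 @ bit 6 → (0x3ee685e7>>6)&0x1fff = 0x1a17
cnt:5 @ bit 1 → (0x3ee685e7>>1)&0x1f = 0x13
slot:1 @ bit 0 → (0x3ee685e7>>0)&0x1 = 0x1

476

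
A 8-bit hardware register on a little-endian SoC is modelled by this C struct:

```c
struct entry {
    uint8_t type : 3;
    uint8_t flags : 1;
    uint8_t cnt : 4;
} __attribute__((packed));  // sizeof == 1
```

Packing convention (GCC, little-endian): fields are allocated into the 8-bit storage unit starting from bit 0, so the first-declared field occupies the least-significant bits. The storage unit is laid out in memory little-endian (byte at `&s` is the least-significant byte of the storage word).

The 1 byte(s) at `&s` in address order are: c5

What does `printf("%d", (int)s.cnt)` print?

[0]=0xc5 (little-endian) → word 0xc5
type:3 @ bit 0 → (0xc5>>0)&0x7 = 0x5
flags:1 @ bit 3 → (0xc5>>3)&0x1 = 0x0
cnt:4 @ bit 4 → (0xc5>>4)&0xf = 0xc  ←

12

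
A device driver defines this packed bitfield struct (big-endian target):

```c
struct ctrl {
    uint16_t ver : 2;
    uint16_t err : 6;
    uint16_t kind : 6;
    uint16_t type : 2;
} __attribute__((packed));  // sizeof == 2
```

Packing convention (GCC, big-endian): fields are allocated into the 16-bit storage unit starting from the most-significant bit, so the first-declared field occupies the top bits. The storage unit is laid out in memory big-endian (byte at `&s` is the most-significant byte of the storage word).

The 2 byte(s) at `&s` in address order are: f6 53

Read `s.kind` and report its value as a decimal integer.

20

[0]=0xf6 [1]=0x53 (big-endian) → word 0xf653
ver [14+:2] = (word>>14) & 0x3 = 3
err [8+:6] = (word>>8) & 0x3f = 54
kind [2+:6] = (word>>2) & 0x3f = 20  ←
type [0+:2] = (word>>0) & 0x3 = 3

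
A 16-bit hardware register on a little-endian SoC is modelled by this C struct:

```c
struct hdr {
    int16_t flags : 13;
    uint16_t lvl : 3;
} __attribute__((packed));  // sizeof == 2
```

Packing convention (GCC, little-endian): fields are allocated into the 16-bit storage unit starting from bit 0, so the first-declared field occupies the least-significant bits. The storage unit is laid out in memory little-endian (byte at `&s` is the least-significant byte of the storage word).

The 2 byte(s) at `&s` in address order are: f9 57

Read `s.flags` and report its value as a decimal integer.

-2055

[0]=0xf9 [1]=0x57 (little-endian) → word 0x57f9
flags:13 @ bit 0 → (0x57f9>>0)&0x1fff = 0x17f9  ←
lvl:3 @ bit 13 → (0x57f9>>13)&0x7 = 0x2
flags signed 13b, MSB=1: 6137 - 8192 = -2055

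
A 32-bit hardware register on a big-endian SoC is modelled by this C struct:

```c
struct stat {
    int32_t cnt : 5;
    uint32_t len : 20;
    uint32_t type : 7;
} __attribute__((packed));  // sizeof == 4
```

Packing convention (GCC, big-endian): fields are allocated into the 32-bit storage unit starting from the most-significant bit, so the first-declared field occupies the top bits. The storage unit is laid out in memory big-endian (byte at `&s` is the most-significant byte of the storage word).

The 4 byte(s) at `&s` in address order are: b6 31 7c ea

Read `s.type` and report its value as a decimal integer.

[0]=0xb6 [1]=0x31 [2]=0x7c [3]=0xea (big-endian) → word 0xb6317cea
cnt:5 @ bit 27 → (0xb6317cea>>27)&0x1f = 0x16
len:20 @ bit 7 → (0xb6317cea>>7)&0xfffff = 0xc62f9
type:7 @ bit 0 → (0xb6317cea>>0)&0x7f = 0x6a  ←

106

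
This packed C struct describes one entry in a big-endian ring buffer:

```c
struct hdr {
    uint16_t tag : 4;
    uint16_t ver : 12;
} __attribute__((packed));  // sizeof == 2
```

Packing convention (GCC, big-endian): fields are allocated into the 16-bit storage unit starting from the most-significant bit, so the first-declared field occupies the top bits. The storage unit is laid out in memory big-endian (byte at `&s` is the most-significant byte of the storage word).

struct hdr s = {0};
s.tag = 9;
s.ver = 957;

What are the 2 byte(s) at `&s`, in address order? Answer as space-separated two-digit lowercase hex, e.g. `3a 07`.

tag (4b) val=9 bits=0x9 at bit 12: 0x9000
ver (12b) val=957 bits=0x3bd at bit 0: 0x93bd
word = 0x93bd → big-endian bytes:
  [0]=0x93  [1]=0xbd

93 bd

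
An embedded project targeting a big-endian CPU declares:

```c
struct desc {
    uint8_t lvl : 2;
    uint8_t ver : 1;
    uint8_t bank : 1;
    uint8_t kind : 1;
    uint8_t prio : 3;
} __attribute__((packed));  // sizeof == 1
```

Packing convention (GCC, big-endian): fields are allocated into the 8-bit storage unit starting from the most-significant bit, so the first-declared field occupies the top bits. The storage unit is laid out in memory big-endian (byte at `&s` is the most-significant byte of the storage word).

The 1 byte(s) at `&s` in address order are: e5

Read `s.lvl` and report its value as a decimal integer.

3

[0]=0xe5 (big-endian) → word 0xe5
lvl [6+:2] = (word>>6) & 0x3 = 3  ←
ver [5+:1] = (word>>5) & 0x1 = 1
bank [4+:1] = (word>>4) & 0x1 = 0
kind [3+:1] = (word>>3) & 0x1 = 0
prio [0+:3] = (word>>0) & 0x7 = 5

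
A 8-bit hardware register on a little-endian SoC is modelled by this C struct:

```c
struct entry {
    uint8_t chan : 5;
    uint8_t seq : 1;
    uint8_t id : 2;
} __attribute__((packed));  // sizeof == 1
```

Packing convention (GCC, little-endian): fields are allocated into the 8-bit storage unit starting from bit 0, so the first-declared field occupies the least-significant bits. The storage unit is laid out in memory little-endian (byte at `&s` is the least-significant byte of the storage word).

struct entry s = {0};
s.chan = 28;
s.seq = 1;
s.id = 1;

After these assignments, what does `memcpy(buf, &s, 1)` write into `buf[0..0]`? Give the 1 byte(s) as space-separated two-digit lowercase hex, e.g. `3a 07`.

7c

chan (5b) val=28 bits=0x1c at bit 0: 0x1c
seq (1b) val=1 bits=0x1 at bit 5: 0x3c
id (2b) val=1 bits=0x1 at bit 6: 0x7c
word = 0x7c → little-endian bytes:
  [0]=0x7c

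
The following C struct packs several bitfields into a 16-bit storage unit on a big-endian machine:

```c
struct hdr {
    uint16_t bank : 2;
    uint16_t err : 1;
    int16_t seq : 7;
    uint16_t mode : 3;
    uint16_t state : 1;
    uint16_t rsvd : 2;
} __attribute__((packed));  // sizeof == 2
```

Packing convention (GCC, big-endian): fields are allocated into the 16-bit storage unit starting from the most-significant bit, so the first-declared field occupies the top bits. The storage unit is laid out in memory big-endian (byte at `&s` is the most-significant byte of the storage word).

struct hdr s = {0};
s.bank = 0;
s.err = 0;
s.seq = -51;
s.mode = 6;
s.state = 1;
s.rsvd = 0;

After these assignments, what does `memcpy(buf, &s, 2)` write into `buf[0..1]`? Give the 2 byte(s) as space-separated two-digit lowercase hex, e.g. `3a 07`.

13 74

bank (2b) val=0 bits=0x0 at bit 14: 0x0000
err (1b) val=0 bits=0x0 at bit 13: 0x0000
seq (7b) val=-51 bits=0x4d at bit 6: 0x1340
mode (3b) val=6 bits=0x6 at bit 3: 0x1370
state (1b) val=1 bits=0x1 at bit 2: 0x1374
rsvd (2b) val=0 bits=0x0 at bit 0: 0x1374
word = 0x1374 → big-endian bytes:
  [0]=0x13  [1]=0x74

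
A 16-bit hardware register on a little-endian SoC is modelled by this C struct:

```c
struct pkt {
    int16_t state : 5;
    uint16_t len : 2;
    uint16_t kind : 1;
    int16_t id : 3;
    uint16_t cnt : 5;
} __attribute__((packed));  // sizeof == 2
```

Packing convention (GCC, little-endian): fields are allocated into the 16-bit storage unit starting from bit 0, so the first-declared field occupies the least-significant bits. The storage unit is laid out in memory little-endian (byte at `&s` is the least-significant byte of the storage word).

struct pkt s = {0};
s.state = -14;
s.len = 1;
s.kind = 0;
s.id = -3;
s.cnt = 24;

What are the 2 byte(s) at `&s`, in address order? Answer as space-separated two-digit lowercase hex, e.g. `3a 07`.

32 c5

state (5b) val=-14 bits=0x12 at bit 0: 0x0012
len (2b) val=1 bits=0x1 at bit 5: 0x0032
kind (1b) val=0 bits=0x0 at bit 7: 0x0032
id (3b) val=-3 bits=0x5 at bit 8: 0x0532
cnt (5b) val=24 bits=0x18 at bit 11: 0xc532
word = 0xc532 → little-endian bytes:
  [0]=0x32  [1]=0xc5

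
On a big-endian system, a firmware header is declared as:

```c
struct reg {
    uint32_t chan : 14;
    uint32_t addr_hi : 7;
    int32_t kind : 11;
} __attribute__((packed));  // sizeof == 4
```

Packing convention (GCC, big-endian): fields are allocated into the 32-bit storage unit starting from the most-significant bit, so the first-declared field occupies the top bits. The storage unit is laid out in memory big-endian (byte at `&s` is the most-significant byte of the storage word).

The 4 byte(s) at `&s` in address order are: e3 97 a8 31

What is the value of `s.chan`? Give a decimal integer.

14565

[0]=0xe3 [1]=0x97 [2]=0xa8 [3]=0x31 (big-endian) → word 0xe397a831
chan:14 @ bit 18 → (0xe397a831>>18)&0x3fff = 0x38e5  ←
addr_hi:7 @ bit 11 → (0xe397a831>>11)&0x7f = 0x75
kind:11 @ bit 0 → (0xe397a831>>0)&0x7ff = 0x31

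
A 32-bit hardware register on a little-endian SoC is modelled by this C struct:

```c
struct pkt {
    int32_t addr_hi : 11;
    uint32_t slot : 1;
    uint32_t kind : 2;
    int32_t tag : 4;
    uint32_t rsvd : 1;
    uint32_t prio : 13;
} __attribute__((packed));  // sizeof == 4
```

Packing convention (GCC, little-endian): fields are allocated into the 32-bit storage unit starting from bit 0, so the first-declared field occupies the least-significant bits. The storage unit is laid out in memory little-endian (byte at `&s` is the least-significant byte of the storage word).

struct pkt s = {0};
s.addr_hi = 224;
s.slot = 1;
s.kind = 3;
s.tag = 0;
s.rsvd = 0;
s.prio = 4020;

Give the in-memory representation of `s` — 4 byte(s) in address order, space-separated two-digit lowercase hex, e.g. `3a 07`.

e0 38 a0 7d

addr_hi:11 = 224 → 0xe0 << 0 → word 0x000000e0
slot:1 = 1 → 0x1 << 11 → word 0x000008e0
kind:2 = 3 → 0x3 << 12 → word 0x000038e0
tag:4 = 0 → 0x0 << 14 → word 0x000038e0
rsvd:1 = 0 → 0x0 << 18 → word 0x000038e0
prio:13 = 4020 → 0xfb4 << 19 → word 0x7da038e0
word = 0x7da038e0 → little-endian bytes:
  [0]=0xe0  [1]=0x38  [2]=0xa0  [3]=0x7d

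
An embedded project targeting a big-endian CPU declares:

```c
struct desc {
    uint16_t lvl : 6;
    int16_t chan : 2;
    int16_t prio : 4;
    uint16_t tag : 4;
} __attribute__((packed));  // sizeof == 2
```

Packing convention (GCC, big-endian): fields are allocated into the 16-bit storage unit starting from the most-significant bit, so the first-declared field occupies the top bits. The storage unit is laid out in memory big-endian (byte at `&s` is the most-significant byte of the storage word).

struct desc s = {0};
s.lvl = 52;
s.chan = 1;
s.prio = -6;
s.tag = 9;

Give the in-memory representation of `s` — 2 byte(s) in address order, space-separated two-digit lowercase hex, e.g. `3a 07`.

lvl:6 = 52 → 0x34 << 10 → word 0xd000
chan:2 = 1 → 0x1 << 8 → word 0xd100
prio:4 = -6 → 0xa << 4 → word 0xd1a0
tag:4 = 9 → 0x9 << 0 → word 0xd1a9
word = 0xd1a9 → big-endian bytes:
  [0]=0xd1  [1]=0xa9

d1 a9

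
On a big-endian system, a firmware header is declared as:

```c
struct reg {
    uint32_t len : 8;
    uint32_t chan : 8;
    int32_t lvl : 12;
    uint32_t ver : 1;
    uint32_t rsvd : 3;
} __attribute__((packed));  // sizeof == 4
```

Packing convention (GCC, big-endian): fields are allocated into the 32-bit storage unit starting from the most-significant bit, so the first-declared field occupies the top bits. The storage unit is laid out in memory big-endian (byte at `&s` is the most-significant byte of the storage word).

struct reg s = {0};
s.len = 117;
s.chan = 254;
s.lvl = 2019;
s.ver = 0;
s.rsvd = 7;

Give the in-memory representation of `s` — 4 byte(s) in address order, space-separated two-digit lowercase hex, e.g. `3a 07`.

len:8 = 117 → 0x75 << 24 → word 0x75000000
chan:8 = 254 → 0xfe << 16 → word 0x75fe0000
lvl:12 = 2019 → 0x7e3 << 4 → word 0x75fe7e30
ver:1 = 0 → 0x0 << 3 → word 0x75fe7e30
rsvd:3 = 7 → 0x7 << 0 → word 0x75fe7e37
word = 0x75fe7e37 → big-endian bytes:
  [0]=0x75  [1]=0xfe  [2]=0x7e  [3]=0x37

75 fe 7e 37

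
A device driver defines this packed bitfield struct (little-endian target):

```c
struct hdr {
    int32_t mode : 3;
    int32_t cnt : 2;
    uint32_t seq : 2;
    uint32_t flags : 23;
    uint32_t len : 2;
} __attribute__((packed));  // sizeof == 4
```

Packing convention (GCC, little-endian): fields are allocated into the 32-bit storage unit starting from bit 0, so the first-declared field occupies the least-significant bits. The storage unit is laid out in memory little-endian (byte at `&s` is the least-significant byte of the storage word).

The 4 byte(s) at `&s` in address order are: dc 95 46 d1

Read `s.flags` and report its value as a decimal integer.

[0]=0xdc [1]=0x95 [2]=0x46 [3]=0xd1 (little-endian) → word 0xd14695dc
mode [0+:3] = (word>>0) & 0x7 = 4
cnt [3+:2] = (word>>3) & 0x3 = 3
seq [5+:2] = (word>>5) & 0x3 = 2
flags [7+:23] = (word>>7) & 0x7fffff = 2264363  ←
len [30+:2] = (word>>30) & 0x3 = 3

2264363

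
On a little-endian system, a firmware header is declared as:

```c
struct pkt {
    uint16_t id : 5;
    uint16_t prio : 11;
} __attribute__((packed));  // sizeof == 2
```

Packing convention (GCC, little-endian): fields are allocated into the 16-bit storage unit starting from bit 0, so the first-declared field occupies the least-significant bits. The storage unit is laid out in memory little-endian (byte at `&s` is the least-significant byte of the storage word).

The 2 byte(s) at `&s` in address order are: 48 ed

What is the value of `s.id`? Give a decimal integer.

[0]=0x48 [1]=0xed (little-endian) → word 0xed48
id:5 @ bit 0 → (0xed48>>0)&0x1f = 0x8  ←
prio:11 @ bit 5 → (0xed48>>5)&0x7ff = 0x76a

8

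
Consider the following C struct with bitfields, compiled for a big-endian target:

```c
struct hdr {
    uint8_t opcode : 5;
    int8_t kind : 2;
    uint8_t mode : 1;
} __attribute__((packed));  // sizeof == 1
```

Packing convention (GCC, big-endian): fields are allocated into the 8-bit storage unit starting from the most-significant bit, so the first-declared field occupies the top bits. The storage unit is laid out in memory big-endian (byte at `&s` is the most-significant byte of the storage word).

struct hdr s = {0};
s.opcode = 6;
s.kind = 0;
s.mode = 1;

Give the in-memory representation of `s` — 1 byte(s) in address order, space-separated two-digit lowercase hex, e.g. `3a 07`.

[3+:5] opcode=6 & 0x1f = 0x6; word=0x30
[1+:2] kind=0 & 0x3 = 0x0; word=0x30
[0+:1] mode=1 & 0x1 = 0x1; word=0x31
word = 0x31 → big-endian bytes:
  [0]=0x31

31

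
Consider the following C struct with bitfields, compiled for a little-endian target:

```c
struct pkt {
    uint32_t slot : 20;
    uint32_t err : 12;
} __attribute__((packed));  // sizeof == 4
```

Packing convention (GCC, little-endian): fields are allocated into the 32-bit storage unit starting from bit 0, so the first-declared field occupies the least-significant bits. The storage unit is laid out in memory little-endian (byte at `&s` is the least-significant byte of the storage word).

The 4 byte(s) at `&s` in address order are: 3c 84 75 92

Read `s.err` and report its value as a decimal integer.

[0]=0x3c [1]=0x84 [2]=0x75 [3]=0x92 (little-endian) → word 0x9275843c
slot:20 @ bit 0 → (0x9275843c>>0)&0xfffff = 0x5843c
err:12 @ bit 20 → (0x9275843c>>20)&0xfff = 0x927  ←

2343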